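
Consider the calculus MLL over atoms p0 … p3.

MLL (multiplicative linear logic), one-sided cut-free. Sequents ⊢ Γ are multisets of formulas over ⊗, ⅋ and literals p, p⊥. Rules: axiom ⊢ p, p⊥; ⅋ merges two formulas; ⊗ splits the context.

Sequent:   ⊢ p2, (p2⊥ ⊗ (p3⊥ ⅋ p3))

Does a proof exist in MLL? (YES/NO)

Derivation (root first):
[⊗]  ⊢ p2, (p2⊥ ⊗ (p3⊥ ⅋ p3))
  [Ax]  ⊢ p2, p2⊥
  [⅋]  ⊢ (p3⊥ ⅋ p3)
    [Ax]  ⊢ p3, p3⊥

Result: YES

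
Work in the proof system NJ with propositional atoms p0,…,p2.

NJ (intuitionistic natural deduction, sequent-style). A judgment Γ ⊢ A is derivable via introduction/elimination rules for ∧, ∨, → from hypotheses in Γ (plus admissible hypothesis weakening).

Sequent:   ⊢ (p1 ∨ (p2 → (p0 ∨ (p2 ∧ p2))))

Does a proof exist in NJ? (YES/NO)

Derivation (root first):
[∨I₂]  ⊢ (p1 ∨ (p2 → (p0 ∨ (p2 ∧ p2))))
  [→I]  ⊢ (p2 → (p0 ∨ (p2 ∧ p2)))
    [∨I₂] p2 ⊢ (p0 ∨ (p2 ∧ p2))
      [∧I] p2 ⊢ (p2 ∧ p2)
        [Ax] p2 ⊢ p2
        [Ax] p2 ⊢ p2

Result: YES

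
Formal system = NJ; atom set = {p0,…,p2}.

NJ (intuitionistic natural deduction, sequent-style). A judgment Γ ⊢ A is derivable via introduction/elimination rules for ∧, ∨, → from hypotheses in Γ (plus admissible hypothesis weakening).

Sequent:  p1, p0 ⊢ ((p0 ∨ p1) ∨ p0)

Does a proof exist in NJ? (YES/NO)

Proof tree:
[Wk] p1, p0 ⊢ ((p0 ∨ p1) ∨ p0)
  [∨I₁] p1 ⊢ ((p0 ∨ p1) ∨ p0)
    [∨I₂] p1 ⊢ (p0 ∨ p1)
      [Ax] p1 ⊢ p1

Result: YES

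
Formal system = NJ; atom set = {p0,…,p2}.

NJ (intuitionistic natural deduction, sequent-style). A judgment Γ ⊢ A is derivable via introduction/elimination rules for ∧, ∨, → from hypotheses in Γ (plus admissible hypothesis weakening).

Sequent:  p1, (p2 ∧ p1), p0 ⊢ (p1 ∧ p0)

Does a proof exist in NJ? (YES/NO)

Derivation (root first):
[∧I] p1, (p2 ∧ p1), p0 ⊢ (p1 ∧ p0)
  [Ax] p1 ⊢ p1
  [Wk] p0, (p2 ∧ p1) ⊢ p0
    [Ax] p0 ⊢ p0

Result: YES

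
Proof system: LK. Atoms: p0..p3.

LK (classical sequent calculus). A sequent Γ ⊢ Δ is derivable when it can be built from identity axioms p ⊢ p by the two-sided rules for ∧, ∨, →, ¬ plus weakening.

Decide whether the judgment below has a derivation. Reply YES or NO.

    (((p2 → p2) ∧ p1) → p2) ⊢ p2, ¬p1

Proof tree:
[¬R] (((p2 → p2) ∧ p1) → p2) ⊢ p2, ¬p1
  [→L] p1, (((p2 → p2) ∧ p1) → p2) ⊢ p2
    [∧R] p1 ⊢ ((p2 → p2) ∧ p1)
      [→R]  ⊢ (p2 → p2)
        [Ax] p2 ⊢ p2
      [Ax] p1 ⊢ p1
    [Ax] p2 ⊢ p2

Result: YES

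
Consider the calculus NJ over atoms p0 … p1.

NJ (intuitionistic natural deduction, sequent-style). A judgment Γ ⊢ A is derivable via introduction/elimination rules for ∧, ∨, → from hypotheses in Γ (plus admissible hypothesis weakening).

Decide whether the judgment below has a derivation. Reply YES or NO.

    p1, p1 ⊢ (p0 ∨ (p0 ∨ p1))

Derivation (root first):
[∨I₂] p1, p1 ⊢ (p0 ∨ (p0 ∨ p1))
  [Wk] p1, p1 ⊢ (p0 ∨ p1)
    [∨I₂] p1 ⊢ (p0 ∨ p1)
      [Ax] p1 ⊢ p1

Result: YES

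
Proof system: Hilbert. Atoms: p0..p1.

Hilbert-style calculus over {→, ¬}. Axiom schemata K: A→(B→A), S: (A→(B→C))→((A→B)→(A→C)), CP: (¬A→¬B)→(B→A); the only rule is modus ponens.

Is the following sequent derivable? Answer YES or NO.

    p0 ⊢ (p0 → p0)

Proof tree:
[MP] p0 ⊢ (p0 → p0)
  [K]  ⊢ (p0 → (p0 → p0))
  [MP] p0 ⊢ p0
    [MP] p0 ⊢ (p0 → p0)
      [K]  ⊢ (p0 → (p0 → p0))
      [Hyp] p0 ⊢ p0
    [Hyp] p0 ⊢ p0

Result: YES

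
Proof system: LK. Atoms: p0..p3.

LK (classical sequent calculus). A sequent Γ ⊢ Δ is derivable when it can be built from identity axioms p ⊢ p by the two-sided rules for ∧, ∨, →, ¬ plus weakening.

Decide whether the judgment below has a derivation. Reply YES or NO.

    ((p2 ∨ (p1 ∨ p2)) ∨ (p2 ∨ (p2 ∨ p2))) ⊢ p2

Search for a countermodel by truth-table:
  v=0000: Γ:[((p2 ∨ (p1 ∨ p2)) ∨ (p2 ∨ (p2 ∨ p2)))=F] Δ:[p2=F] refutes=False
  v=0001: Γ:[((p2 ∨ (p1 ∨ p2)) ∨ (p2 ∨ (p2 ∨ p2)))=F] Δ:[p2=F] refutes=False
  v=0010: Γ:[((p2 ∨ (p1 ∨ p2)) ∨ (p2 ∨ (p2 ∨ p2)))=T] Δ:[p2=T] refutes=False
  v=0011: Γ:[((p2 ∨ (p1 ∨ p2)) ∨ (p2 ∨ (p2 ∨ p2)))=T] Δ:[p2=T] refutes=False
  v=0100: Γ:[((p2 ∨ (p1 ∨ p2)) ∨ (p2 ∨ (p2 ∨ p2)))=T] Δ:[p2=F] refutes=True  ← countermodel

Result: NO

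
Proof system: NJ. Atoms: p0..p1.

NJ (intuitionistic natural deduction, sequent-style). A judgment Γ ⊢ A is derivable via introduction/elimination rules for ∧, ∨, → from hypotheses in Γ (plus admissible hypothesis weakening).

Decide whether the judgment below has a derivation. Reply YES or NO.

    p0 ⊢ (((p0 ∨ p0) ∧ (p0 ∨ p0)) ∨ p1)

Derivation trace:
[∨I₁] p0 ⊢ (((p0 ∨ p0) ∧ (p0 ∨ p0)) ∨ p1)
  [∧I] p0 ⊢ ((p0 ∨ p0) ∧ (p0 ∨ p0))
    [∨I₁] p0 ⊢ (p0 ∨ p0)
      [Ax] p0 ⊢ p0
    [∨I₁] p0 ⊢ (p0 ∨ p0)
      [Ax] p0 ⊢ p0

Result: YES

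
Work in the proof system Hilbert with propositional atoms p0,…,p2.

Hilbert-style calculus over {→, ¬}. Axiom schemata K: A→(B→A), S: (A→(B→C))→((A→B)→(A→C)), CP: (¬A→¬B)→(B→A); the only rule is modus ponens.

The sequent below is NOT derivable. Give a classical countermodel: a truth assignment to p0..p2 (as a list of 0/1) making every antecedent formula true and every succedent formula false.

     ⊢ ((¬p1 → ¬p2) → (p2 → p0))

Search for a countermodel by truth-table:
  v=000: Γ:[] Δ:[((¬p1 → ¬p2) → (p2 → p0))=T] refutes=False
  v=001: Γ:[] Δ:[((¬p1 → ¬p2) → (p2 → p0))=T] refutes=False
  v=010: Γ:[] Δ:[((¬p1 → ¬p2) → (p2 → p0))=T] refutes=False
  v=011: Γ:[] Δ:[((¬p1 → ¬p2) → (p2 → p0))=F] refutes=True  ← countermodel

Result: [0, 1, 1]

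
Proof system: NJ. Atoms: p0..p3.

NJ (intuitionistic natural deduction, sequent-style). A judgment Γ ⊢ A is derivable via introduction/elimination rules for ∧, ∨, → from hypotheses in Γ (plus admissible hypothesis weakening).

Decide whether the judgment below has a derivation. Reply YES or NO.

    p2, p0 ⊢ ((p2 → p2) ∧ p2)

Derivation (root first):
[Wk] p2, p0 ⊢ ((p2 → p2) ∧ p2)
  [∧I] p2 ⊢ ((p2 → p2) ∧ p2)
    [→I]  ⊢ (p2 → p2)
      [Ax] p2 ⊢ p2
    [Ax] p2 ⊢ p2

Result: YES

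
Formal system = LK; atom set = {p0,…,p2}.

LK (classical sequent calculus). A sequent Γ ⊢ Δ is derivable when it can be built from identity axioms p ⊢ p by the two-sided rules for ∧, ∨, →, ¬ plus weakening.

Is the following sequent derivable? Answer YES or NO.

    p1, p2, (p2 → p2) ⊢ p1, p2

Proof tree:
[→L] p1, p2, (p2 → p2) ⊢ p1, p2
  [Ax] p2 ⊢ p2
  [WR] p1, p2 ⊢ p1, p2
    [WL] p1, p2 ⊢ p1
      [Ax] p1 ⊢ p1

Result: YES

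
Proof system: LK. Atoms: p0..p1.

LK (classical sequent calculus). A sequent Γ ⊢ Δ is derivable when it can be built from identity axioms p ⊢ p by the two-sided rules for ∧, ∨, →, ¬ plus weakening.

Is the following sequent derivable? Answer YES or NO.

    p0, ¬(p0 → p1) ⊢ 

Enumerate valuations to refute Γ ⊢ Δ:
  v=00: Γ:[p0=F, ¬(p0 → p1)=F] Δ:[] refutes=False
  v=01: Γ:[p0=F, ¬(p0 → p1)=F] Δ:[] refutes=False
  v=10: Γ:[p0=T, ¬(p0 → p1)=T] Δ:[] refutes=True  ← countermodel

Result: NO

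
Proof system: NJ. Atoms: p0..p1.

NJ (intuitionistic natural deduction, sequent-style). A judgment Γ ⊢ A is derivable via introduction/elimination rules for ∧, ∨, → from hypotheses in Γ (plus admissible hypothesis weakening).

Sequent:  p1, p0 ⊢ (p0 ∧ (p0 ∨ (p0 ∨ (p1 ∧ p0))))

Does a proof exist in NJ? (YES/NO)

Proof tree:
[∧I] p1, p0 ⊢ (p0 ∧ (p0 ∨ (p0 ∨ (p1 ∧ p0))))
  [Ax] p0 ⊢ p0
  [∨I₂] p1, p0 ⊢ (p0 ∨ (p0 ∨ (p1 ∧ p0)))
    [∨I₂] p1, p0 ⊢ (p0 ∨ (p1 ∧ p0))
      [∧I] p1, p0 ⊢ (p1 ∧ p0)
        [Ax] p1 ⊢ p1
        [Ax] p0 ⊢ p0

Result: YES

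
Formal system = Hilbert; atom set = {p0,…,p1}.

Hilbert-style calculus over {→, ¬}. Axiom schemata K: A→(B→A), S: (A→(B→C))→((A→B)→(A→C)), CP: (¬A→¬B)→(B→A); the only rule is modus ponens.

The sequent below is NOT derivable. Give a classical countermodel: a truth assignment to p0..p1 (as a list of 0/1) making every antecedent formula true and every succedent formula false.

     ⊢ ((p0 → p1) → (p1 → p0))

Enumerate valuations to refute Γ ⊢ Δ:
  v=00: Γ:[] Δ:[((p0 → p1) → (p1 → p0))=T] refutes=False
  v=01: Γ:[] Δ:[((p0 → p1) → (p1 → p0))=F] refutes=True  ← countermodel

Result: [0, 1]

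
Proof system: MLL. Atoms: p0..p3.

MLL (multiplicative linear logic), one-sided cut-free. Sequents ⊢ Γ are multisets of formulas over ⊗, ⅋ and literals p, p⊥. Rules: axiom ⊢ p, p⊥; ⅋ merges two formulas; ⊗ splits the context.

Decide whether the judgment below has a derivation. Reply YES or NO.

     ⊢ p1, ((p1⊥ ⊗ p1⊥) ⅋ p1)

Derivation (root first):
[⅋]  ⊢ p1, ((p1⊥ ⊗ p1⊥) ⅋ p1)
  [⊗]  ⊢ p1, p1, (p1⊥ ⊗ p1⊥)
    [Ax]  ⊢ p1, p1⊥
    [Ax]  ⊢ p1, p1⊥

Result: YES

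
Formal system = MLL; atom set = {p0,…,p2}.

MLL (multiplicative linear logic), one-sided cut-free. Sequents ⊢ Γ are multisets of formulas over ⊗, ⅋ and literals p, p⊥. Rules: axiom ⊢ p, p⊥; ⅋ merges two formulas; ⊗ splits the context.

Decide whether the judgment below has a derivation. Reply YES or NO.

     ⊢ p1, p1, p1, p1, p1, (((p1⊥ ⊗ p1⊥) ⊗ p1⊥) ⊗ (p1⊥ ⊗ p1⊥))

Derivation (root first):
[⊗]  ⊢ p1, p1, p1, p1, p1, (((p1⊥ ⊗ p1⊥) ⊗ p1⊥) ⊗ (p1⊥ ⊗ p1⊥))
  [⊗]  ⊢ p1, p1, p1, ((p1⊥ ⊗ p1⊥) ⊗ p1⊥)
    [⊗]  ⊢ p1, p1, (p1⊥ ⊗ p1⊥)
      [Ax]  ⊢ p1, p1⊥
      [Ax]  ⊢ p1, p1⊥
    [Ax]  ⊢ p1, p1⊥
  [⊗]  ⊢ p1, p1, (p1⊥ ⊗ p1⊥)
    [Ax]  ⊢ p1, p1⊥
    [Ax]  ⊢ p1, p1⊥

Result: YES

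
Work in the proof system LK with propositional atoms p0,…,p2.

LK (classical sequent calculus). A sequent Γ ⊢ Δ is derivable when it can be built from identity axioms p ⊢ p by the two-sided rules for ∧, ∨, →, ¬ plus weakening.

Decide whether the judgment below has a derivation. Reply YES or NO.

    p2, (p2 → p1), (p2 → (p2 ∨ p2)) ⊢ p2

Derivation (root first):
[→L] p2, (p2 → p1), (p2 → (p2 ∨ p2)) ⊢ p2
  [→L] p2, (p2 → p1) ⊢ p2
    [Ax] p2 ⊢ p2
    [WL] p2, p1 ⊢ p2
      [Ax] p2 ⊢ p2
  [∨L] (p2 ∨ p2) ⊢ p2
    [Ax] p2 ⊢ p2
    [Ax] p2 ⊢ p2

Result: YES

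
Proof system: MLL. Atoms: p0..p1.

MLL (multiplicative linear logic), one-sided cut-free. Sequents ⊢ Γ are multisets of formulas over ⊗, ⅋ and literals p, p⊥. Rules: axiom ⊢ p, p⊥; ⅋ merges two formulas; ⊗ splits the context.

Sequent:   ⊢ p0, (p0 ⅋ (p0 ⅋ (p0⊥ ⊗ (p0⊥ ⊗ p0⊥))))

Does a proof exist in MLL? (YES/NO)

Derivation trace:
[⅋]  ⊢ p0, (p0 ⅋ (p0 ⅋ (p0⊥ ⊗ (p0⊥ ⊗ p0⊥))))
  [⅋]  ⊢ p0, p0, (p0 ⅋ (p0⊥ ⊗ (p0⊥ ⊗ p0⊥)))
    [⊗]  ⊢ p0, p0, p0, (p0⊥ ⊗ (p0⊥ ⊗ p0⊥))
      [Ax]  ⊢ p0, p0⊥
      [⊗]  ⊢ p0, p0, (p0⊥ ⊗ p0⊥)
        [Ax]  ⊢ p0, p0⊥
        [Ax]  ⊢ p0, p0⊥

Result: YES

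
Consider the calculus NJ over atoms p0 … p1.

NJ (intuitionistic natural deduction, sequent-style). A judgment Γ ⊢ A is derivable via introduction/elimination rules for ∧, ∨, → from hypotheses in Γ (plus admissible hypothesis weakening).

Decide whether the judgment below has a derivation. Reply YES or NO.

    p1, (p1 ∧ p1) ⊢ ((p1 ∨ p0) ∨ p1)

Derivation (root first):
[∨I₁] p1, (p1 ∧ p1) ⊢ ((p1 ∨ p0) ∨ p1)
  [Wk] p1, (p1 ∧ p1) ⊢ (p1 ∨ p0)
    [∨I₁] p1 ⊢ (p1 ∨ p0)
      [Ax] p1 ⊢ p1

Result: YES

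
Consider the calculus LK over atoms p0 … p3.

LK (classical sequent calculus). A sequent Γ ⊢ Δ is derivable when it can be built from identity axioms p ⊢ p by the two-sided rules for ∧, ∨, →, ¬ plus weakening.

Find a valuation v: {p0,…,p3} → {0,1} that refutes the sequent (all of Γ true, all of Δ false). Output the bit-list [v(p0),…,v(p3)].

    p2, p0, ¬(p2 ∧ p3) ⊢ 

Enumerate valuations to refute Γ ⊢ Δ:
  v=0000: Γ:[p2=F, p0=F, ¬(p2 ∧ p3)=T] Δ:[] refutes=False
  v=0001: Γ:[p2=F, p0=F, ¬(p2 ∧ p3)=T] Δ:[] refutes=False
  v=0010: Γ:[p2=T, p0=F, ¬(p2 ∧ p3)=T] Δ:[] refutes=False
  v=0011: Γ:[p2=T, p0=F, ¬(p2 ∧ p3)=F] Δ:[] refutes=False
  v=0100: Γ:[p2=F, p0=F, ¬(p2 ∧ p3)=T] Δ:[] refutes=False
  v=0101: Γ:[p2=F, p0=F, ¬(p2 ∧ p3)=T] Δ:[] refutes=False
  v=0110: Γ:[p2=T, p0=F, ¬(p2 ∧ p3)=T] Δ:[] refutes=False
  v=0111: Γ:[p2=T, p0=F, ¬(p2 ∧ p3)=F] Δ:[] refutes=False
  v=1000: Γ:[p2=F, p0=T, ¬(p2 ∧ p3)=T] Δ:[] refutes=False
  v=1001: Γ:[p2=F, p0=T, ¬(p2 ∧ p3)=T] Δ:[] refutes=False
  v=1010: Γ:[p2=T, p0=T, ¬(p2 ∧ p3)=T] Δ:[] refutes=True  ← countermodel

Result: [1, 0, 1, 0]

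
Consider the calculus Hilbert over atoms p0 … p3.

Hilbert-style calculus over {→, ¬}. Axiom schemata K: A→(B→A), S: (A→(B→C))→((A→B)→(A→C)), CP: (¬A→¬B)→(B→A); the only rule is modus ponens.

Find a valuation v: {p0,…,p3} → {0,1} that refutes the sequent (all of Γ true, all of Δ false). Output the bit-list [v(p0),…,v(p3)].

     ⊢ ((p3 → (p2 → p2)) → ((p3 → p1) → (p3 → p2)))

Enumerate valuations to refute Γ ⊢ Δ:
  v=0000: Γ:[] Δ:[((p3 → (p2 → p2)) → ((p3 → p1) → (p3 → p2)))=T] refutes=False
  v=0001: Γ:[] Δ:[((p3 → (p2 → p2)) → ((p3 → p1) → (p3 → p2)))=T] refutes=False
  v=0010: Γ:[] Δ:[((p3 → (p2 → p2)) → ((p3 → p1) → (p3 → p2)))=T] refutes=False
  v=0011: Γ:[] Δ:[((p3 → (p2 → p2)) → ((p3 → p1) → (p3 → p2)))=T] refutes=False
  v=0100: Γ:[] Δ:[((p3 → (p2 → p2)) → ((p3 → p1) → (p3 → p2)))=T] refutes=False
  v=0101: Γ:[] Δ:[((p3 → (p2 → p2)) → ((p3 → p1) → (p3 → p2)))=F] refutes=True  ← countermodel

Result: [0, 1, 0, 1]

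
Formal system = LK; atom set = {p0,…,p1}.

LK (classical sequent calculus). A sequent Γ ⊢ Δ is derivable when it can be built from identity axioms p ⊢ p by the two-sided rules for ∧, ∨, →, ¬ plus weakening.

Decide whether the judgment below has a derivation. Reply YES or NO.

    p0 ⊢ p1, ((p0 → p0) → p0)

Derivation (root first):
[→R] p0 ⊢ p1, ((p0 → p0) → p0)
  [→L] p0, (p0 → p0) ⊢ p1, p0
    [Ax] p0 ⊢ p0
    [WR] p0 ⊢ p0, p1
      [Ax] p0 ⊢ p0

Result: YES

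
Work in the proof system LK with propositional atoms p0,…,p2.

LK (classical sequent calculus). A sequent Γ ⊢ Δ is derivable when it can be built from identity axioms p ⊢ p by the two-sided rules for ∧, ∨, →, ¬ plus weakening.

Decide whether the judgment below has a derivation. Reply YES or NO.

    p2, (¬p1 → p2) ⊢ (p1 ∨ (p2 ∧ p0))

Truth-table refutation:
  v=000: Γ:[p2=F, (¬p1 → p2)=F] Δ:[(p1 ∨ (p2 ∧ p0))=F] refutes=False
  v=001: Γ:[p2=T, (¬p1 → p2)=T] Δ:[(p1 ∨ (p2 ∧ p0))=F] refutes=True  ← countermodel

Result: NO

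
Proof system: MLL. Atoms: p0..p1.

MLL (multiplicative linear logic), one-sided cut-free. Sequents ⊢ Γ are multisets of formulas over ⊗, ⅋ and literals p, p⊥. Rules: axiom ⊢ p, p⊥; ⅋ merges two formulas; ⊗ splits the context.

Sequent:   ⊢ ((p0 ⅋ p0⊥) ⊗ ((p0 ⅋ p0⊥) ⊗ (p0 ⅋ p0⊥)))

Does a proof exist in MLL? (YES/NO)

Derivation trace:
[⊗]  ⊢ ((p0 ⅋ p0⊥) ⊗ ((p0 ⅋ p0⊥) ⊗ (p0 ⅋ p0⊥)))
  [⅋]  ⊢ (p0 ⅋ p0⊥)
    [Ax]  ⊢ p0, p0⊥
  [⊗]  ⊢ ((p0 ⅋ p0⊥) ⊗ (p0 ⅋ p0⊥))
    [⅋]  ⊢ (p0 ⅋ p0⊥)
      [Ax]  ⊢ p0, p0⊥
    [⅋]  ⊢ (p0 ⅋ p0⊥)
      [Ax]  ⊢ p0, p0⊥

Result: YES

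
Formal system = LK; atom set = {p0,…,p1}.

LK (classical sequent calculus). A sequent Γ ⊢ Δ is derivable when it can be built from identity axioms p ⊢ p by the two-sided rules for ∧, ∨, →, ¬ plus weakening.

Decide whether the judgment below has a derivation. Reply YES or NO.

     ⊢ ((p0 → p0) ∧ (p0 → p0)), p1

Proof tree:
[WR]  ⊢ ((p0 → p0) ∧ (p0 → p0)), p1
  [∧R]  ⊢ ((p0 → p0) ∧ (p0 → p0))
    [→R]  ⊢ (p0 → p0)
      [Ax] p0 ⊢ p0
    [→R]  ⊢ (p0 → p0)
      [Ax] p0 ⊢ p0

Result: YES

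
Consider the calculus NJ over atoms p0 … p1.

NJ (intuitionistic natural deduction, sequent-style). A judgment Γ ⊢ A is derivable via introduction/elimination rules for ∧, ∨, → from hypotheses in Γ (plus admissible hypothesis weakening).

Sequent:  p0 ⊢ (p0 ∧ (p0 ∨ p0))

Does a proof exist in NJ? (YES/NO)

Derivation (root first):
[∧I] p0 ⊢ (p0 ∧ (p0 ∨ p0))
  [Ax] p0 ⊢ p0
  [∨I₂] p0, p0 ⊢ (p0 ∨ p0)
    [Wk] p0, p0 ⊢ p0
      [Ax] p0 ⊢ p0

Result: YES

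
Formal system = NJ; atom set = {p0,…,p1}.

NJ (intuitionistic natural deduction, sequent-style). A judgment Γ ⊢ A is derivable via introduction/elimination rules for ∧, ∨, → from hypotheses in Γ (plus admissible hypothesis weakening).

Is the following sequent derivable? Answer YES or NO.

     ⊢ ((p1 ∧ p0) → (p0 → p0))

Derivation (root first):
[→I]  ⊢ ((p1 ∧ p0) → (p0 → p0))
  [Wk] (p1 ∧ p0) ⊢ (p0 → p0)
    [→I]  ⊢ (p0 → p0)
      [Ax] p0 ⊢ p0

Result: YES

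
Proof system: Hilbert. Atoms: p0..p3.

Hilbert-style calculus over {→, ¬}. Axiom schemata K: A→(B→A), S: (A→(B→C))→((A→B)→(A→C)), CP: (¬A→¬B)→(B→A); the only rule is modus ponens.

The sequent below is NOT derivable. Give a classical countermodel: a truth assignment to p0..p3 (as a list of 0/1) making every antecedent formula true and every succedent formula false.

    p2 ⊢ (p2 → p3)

Enumerate valuations to refute Γ ⊢ Δ:
  v=0000: Γ:[p2=F] Δ:[(p2 → p3)=T] refutes=False
  v=0001: Γ:[p2=F] Δ:[(p2 → p3)=T] refutes=False
  v=0010: Γ:[p2=T] Δ:[(p2 → p3)=F] refutes=True  ← countermodel

Result: [0, 0, 1, 0]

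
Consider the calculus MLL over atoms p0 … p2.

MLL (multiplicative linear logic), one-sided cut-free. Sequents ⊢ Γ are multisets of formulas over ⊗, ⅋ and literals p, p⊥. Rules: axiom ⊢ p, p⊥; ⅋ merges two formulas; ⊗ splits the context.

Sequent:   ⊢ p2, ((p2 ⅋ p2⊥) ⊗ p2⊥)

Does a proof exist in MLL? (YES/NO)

Derivation (root first):
[⊗]  ⊢ p2, ((p2 ⅋ p2⊥) ⊗ p2⊥)
  [⅋]  ⊢ (p2 ⅋ p2⊥)
    [Ax]  ⊢ p2, p2⊥
  [Ax]  ⊢ p2, p2⊥

Result: YES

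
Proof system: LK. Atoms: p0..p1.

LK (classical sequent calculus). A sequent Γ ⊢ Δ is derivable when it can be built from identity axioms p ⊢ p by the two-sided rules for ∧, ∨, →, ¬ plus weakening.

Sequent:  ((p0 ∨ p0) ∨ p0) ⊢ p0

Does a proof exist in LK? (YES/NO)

Derivation (root first):
[∨L] ((p0 ∨ p0) ∨ p0) ⊢ p0
  [∨L] (p0 ∨ p0) ⊢ p0
    [Ax] p0 ⊢ p0
    [Ax] p0 ⊢ p0
  [Ax] p0 ⊢ p0

Result: YES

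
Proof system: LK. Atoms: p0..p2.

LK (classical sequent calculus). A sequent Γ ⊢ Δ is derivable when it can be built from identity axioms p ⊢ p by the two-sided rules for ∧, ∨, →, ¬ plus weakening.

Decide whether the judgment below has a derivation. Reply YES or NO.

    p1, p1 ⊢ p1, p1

Derivation (root first):
[WL] p1, p1 ⊢ p1, p1
  [WR] p1 ⊢ p1, p1
    [Ax] p1 ⊢ p1

Result: YES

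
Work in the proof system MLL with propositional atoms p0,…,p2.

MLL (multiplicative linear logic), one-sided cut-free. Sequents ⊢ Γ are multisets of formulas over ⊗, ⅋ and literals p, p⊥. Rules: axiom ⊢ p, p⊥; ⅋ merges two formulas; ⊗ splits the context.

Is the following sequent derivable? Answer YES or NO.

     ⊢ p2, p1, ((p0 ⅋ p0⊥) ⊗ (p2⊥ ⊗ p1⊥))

Derivation trace:
[⊗]  ⊢ p2, p1, ((p0 ⅋ p0⊥) ⊗ (p2⊥ ⊗ p1⊥))
  [⅋]  ⊢ (p0 ⅋ p0⊥)
    [Ax]  ⊢ p0, p0⊥
  [⊗]  ⊢ p2, p1, (p2⊥ ⊗ p1⊥)
    [Ax]  ⊢ p2, p2⊥
    [Ax]  ⊢ p1, p1⊥

Result: YES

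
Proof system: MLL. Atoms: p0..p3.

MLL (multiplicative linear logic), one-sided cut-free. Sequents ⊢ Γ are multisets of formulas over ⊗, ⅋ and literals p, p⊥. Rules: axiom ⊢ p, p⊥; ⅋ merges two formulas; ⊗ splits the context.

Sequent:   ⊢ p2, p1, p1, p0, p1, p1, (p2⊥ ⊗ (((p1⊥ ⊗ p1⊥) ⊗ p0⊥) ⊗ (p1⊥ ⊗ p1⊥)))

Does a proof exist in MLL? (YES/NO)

Derivation trace:
[⊗]  ⊢ p2, p1, p1, p0, p1, p1, (p2⊥ ⊗ (((p1⊥ ⊗ p1⊥) ⊗ p0⊥) ⊗ (p1⊥ ⊗ p1⊥)))
  [Ax]  ⊢ p2, p2⊥
  [⊗]  ⊢ p1, p1, p0, p1, p1, (((p1⊥ ⊗ p1⊥) ⊗ p0⊥) ⊗ (p1⊥ ⊗ p1⊥))
    [⊗]  ⊢ p1, p1, p0, ((p1⊥ ⊗ p1⊥) ⊗ p0⊥)
      [⊗]  ⊢ p1, p1, (p1⊥ ⊗ p1⊥)
        [Ax]  ⊢ p1, p1⊥
        [Ax]  ⊢ p1, p1⊥
      [Ax]  ⊢ p0, p0⊥
    [⊗]  ⊢ p1, p1, (p1⊥ ⊗ p1⊥)
      [Ax]  ⊢ p1, p1⊥
      [Ax]  ⊢ p1, p1⊥

Result: YES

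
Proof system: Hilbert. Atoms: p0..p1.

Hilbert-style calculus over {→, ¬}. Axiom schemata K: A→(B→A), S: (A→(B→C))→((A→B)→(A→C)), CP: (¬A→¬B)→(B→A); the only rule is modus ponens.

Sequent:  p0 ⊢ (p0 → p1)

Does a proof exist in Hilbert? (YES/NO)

Enumerate valuations to refute Γ ⊢ Δ:
  v=00: Γ:[p0=F] Δ:[(p0 → p1)=T] refutes=False
  v=01: Γ:[p0=F] Δ:[(p0 → p1)=T] refutes=False
  v=10: Γ:[p0=T] Δ:[(p0 → p1)=F] refutes=True  ← countermodel

Result: NO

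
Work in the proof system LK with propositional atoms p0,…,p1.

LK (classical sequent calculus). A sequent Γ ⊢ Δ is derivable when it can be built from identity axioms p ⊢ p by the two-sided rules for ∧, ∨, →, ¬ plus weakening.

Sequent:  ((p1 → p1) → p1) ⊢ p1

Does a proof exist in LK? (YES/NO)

Derivation trace:
[→L] ((p1 → p1) → p1) ⊢ p1
  [→R]  ⊢ (p1 → p1)
    [Ax] p1 ⊢ p1
  [Ax] p1 ⊢ p1

Result: YES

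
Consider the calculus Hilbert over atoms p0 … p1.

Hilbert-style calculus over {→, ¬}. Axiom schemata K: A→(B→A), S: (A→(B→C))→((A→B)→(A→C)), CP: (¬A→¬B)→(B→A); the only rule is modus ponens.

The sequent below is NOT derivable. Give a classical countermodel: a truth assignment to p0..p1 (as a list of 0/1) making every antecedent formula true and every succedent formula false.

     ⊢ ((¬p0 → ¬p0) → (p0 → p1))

Search for a countermodel by truth-table:
  v=00: Γ:[] Δ:[((¬p0 → ¬p0) → (p0 → p1))=T] refutes=False
  v=01: Γ:[] Δ:[((¬p0 → ¬p0) → (p0 → p1))=T] refutes=False
  v=10: Γ:[] Δ:[((¬p0 → ¬p0) → (p0 → p1))=F] refutes=True  ← countermodel

Result: [1, 0]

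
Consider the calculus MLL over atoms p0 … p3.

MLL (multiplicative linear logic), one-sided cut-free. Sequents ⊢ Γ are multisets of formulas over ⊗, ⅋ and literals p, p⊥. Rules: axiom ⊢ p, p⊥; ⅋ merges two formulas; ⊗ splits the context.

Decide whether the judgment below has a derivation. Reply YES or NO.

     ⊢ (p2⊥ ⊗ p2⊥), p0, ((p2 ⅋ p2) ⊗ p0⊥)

Derivation trace:
[⊗]  ⊢ (p2⊥ ⊗ p2⊥), p0, ((p2 ⅋ p2) ⊗ p0⊥)
  [⅋]  ⊢ (p2⊥ ⊗ p2⊥), (p2 ⅋ p2)
    [⊗]  ⊢ p2, p2, (p2⊥ ⊗ p2⊥)
      [Ax]  ⊢ p2, p2⊥
      [Ax]  ⊢ p2, p2⊥
  [Ax]  ⊢ p0, p0⊥

Result: YES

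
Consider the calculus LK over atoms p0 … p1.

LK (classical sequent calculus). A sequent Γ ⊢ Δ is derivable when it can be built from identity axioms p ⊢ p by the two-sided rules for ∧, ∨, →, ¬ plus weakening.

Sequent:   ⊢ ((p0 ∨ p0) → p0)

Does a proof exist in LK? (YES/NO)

Proof tree:
[→R]  ⊢ ((p0 ∨ p0) → p0)
  [∨L] (p0 ∨ p0) ⊢ p0
    [Ax] p0 ⊢ p0
    [Ax] p0 ⊢ p0

Result: YES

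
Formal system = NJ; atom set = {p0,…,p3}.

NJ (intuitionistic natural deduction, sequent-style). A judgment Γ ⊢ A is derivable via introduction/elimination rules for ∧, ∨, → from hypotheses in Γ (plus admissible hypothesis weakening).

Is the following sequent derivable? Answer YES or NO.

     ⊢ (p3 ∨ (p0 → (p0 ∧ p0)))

Derivation (root first):
[∨I₂]  ⊢ (p3 ∨ (p0 → (p0 ∧ p0)))
  [→I]  ⊢ (p0 → (p0 ∧ p0))
    [∧I] p0 ⊢ (p0 ∧ p0)
      [Ax] p0 ⊢ p0
      [Ax] p0 ⊢ p0

Result: YES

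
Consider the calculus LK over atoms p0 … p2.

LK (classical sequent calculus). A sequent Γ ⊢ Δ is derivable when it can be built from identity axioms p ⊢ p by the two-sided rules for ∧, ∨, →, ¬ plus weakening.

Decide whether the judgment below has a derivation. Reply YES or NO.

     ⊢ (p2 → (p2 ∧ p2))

Proof tree:
[→R]  ⊢ (p2 → (p2 ∧ p2))
  [∧R] p2 ⊢ (p2 ∧ p2)
    [Ax] p2 ⊢ p2
    [Ax] p2 ⊢ p2

Result: YES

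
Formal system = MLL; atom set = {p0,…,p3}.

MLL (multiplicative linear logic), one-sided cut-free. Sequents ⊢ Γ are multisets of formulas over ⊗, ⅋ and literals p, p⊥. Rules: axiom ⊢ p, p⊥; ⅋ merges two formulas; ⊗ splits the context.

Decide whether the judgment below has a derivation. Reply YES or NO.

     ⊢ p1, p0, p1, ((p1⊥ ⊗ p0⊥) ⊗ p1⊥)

Derivation trace:
[⊗]  ⊢ p1, p0, p1, ((p1⊥ ⊗ p0⊥) ⊗ p1⊥)
  [⊗]  ⊢ p1, p0, (p1⊥ ⊗ p0⊥)
    [Ax]  ⊢ p1, p1⊥
    [Ax]  ⊢ p0, p0⊥
  [Ax]  ⊢ p1, p1⊥

Result: YES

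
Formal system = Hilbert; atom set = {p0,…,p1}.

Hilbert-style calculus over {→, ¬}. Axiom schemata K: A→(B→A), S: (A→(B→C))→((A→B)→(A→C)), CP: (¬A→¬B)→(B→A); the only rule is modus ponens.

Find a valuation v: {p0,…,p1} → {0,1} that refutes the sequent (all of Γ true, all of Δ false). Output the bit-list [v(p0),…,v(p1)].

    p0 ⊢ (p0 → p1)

Search for a countermodel by truth-table:
  v=00: Γ:[p0=F] Δ:[(p0 → p1)=T] refutes=False
  v=01: Γ:[p0=F] Δ:[(p0 → p1)=T] refutes=False
  v=10: Γ:[p0=T] Δ:[(p0 → p1)=F] refutes=True  ← countermodel

Result: [1, 0]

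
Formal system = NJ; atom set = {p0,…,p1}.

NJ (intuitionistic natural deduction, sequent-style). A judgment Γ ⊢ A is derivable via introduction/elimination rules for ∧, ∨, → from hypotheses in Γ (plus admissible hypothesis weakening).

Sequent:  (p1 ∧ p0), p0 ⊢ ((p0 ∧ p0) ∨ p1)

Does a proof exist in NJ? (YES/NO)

Proof tree:
[∨I₁] (p1 ∧ p0), p0 ⊢ ((p0 ∧ p0) ∨ p1)
  [∧I] (p1 ∧ p0), p0 ⊢ (p0 ∧ p0)
    [Wk] p0, (p1 ∧ p0) ⊢ p0
      [Ax] p0 ⊢ p0
    [Ax] p0 ⊢ p0

Result: YES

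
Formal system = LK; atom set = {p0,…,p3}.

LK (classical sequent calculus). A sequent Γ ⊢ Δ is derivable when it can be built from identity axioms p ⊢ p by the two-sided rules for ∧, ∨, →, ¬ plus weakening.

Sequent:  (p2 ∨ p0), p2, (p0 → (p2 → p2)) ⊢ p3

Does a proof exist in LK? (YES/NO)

Search for a countermodel by truth-table:
  v=0000: Γ:[(p2 ∨ p0)=F, p2=F, (p0 → (p2 → p2))=T] Δ:[p3=F] refutes=False
  v=0001: Γ:[(p2 ∨ p0)=F, p2=F, (p0 → (p2 → p2))=T] Δ:[p3=T] refutes=False
  v=0010: Γ:[(p2 ∨ p0)=T, p2=T, (p0 → (p2 → p2))=T] Δ:[p3=F] refutes=True  ← countermodel

Result: NO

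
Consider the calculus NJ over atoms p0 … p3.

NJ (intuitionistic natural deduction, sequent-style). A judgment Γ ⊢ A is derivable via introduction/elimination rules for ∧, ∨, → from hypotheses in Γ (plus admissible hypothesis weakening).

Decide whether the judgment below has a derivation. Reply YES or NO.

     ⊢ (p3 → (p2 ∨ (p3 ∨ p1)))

Proof tree:
[→I]  ⊢ (p3 → (p2 ∨ (p3 ∨ p1)))
  [∨I₂] p3 ⊢ (p2 ∨ (p3 ∨ p1))
    [∨I₁] p3 ⊢ (p3 ∨ p1)
      [Ax] p3 ⊢ p3

Result: YES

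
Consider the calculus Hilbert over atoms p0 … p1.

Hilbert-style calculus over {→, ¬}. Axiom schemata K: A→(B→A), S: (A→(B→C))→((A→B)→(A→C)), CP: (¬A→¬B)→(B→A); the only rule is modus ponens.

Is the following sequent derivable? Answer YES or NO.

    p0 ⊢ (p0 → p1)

Enumerate valuations to refute Γ ⊢ Δ:
  v=00: Γ:[p0=F] Δ:[(p0 → p1)=T] refutes=False
  v=01: Γ:[p0=F] Δ:[(p0 → p1)=T] refutes=False
  v=10: Γ:[p0=T] Δ:[(p0 → p1)=F] refutes=True  ← countermodel

Result: NO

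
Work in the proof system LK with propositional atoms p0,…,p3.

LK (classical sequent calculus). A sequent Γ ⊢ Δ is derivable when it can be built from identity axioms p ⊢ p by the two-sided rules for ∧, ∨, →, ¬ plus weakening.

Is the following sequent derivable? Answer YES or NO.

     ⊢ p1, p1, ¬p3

Search for a countermodel by truth-table:
  v=0000: Γ:[] Δ:[p1=F, p1=F, ¬p3=T] refutes=False
  v=0001: Γ:[] Δ:[p1=F, p1=F, ¬p3=F] refutes=True  ← countermodel

Result: NO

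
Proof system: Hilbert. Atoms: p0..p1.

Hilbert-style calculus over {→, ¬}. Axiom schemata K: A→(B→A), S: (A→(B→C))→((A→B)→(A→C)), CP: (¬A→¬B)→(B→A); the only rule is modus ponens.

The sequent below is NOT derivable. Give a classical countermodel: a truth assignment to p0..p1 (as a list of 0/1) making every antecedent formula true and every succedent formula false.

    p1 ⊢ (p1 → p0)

Search for a countermodel by truth-table:
  v=00: Γ:[p1=F] Δ:[(p1 → p0)=T] refutes=False
  v=01: Γ:[p1=T] Δ:[(p1 → p0)=F] refutes=True  ← countermodel

Result: [0, 1]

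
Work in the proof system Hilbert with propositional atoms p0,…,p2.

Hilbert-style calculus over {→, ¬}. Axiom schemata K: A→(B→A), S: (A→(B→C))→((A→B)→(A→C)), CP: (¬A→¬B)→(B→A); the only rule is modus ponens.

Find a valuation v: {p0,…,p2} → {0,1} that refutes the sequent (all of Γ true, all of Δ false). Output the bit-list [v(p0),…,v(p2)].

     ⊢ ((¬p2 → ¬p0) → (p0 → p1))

Truth-table refutation:
  v=000: Γ:[] Δ:[((¬p2 → ¬p0) → (p0 → p1))=T] refutes=False
  v=001: Γ:[] Δ:[((¬p2 → ¬p0) → (p0 → p1))=T] refutes=False
  v=010: Γ:[] Δ:[((¬p2 → ¬p0) → (p0 → p1))=T] refutes=False
  v=011: Γ:[] Δ:[((¬p2 → ¬p0) → (p0 → p1))=T] refutes=False
  v=100: Γ:[] Δ:[((¬p2 → ¬p0) → (p0 → p1))=T] refutes=False
  v=101: Γ:[] Δ:[((¬p2 → ¬p0) → (p0 → p1))=F] refutes=True  ← countermodel

Result: [1, 0, 1]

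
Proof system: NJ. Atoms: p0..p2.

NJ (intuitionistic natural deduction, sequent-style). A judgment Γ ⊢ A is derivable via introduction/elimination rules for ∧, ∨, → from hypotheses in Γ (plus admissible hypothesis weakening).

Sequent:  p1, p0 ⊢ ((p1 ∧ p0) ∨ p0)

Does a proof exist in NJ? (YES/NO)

Derivation trace:
[∨I₁] p1, p0 ⊢ ((p1 ∧ p0) ∨ p0)
  [∧I] p1, p0 ⊢ (p1 ∧ p0)
    [Ax] p1 ⊢ p1
    [Ax] p0 ⊢ p0

Result: YES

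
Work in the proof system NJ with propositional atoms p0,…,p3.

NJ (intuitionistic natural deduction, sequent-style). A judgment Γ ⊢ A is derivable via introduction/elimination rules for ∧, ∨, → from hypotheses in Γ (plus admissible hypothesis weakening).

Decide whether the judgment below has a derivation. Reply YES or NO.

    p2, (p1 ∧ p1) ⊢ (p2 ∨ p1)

Proof tree:
[Wk] p2, (p1 ∧ p1) ⊢ (p2 ∨ p1)
  [∨I₁] p2 ⊢ (p2 ∨ p1)
    [Ax] p2 ⊢ p2

Result: YES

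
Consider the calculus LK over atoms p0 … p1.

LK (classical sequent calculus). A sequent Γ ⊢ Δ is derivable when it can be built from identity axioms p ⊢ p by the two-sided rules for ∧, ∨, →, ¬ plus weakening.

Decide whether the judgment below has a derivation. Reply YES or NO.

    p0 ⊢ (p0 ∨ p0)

Derivation (root first):
[∨R] p0 ⊢ (p0 ∨ p0)
  [WR] p0 ⊢ p0, p0
    [Ax] p0 ⊢ p0

Result: YES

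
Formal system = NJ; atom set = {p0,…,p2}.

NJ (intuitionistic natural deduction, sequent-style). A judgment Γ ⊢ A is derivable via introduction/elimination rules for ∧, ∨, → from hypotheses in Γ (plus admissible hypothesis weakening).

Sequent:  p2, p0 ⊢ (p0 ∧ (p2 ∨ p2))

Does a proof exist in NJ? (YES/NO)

Derivation trace:
[∧I] p2, p0 ⊢ (p0 ∧ (p2 ∨ p2))
  [Ax] p0 ⊢ p0
  [∨I₁] p2 ⊢ (p2 ∨ p2)
    [Ax] p2 ⊢ p2

Result: YES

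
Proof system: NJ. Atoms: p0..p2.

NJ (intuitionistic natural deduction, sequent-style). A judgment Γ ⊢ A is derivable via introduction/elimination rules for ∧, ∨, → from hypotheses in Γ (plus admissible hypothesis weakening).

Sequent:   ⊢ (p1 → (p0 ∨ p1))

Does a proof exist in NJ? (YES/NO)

Proof tree:
[→I]  ⊢ (p1 → (p0 ∨ p1))
  [∨I₂] p1 ⊢ (p0 ∨ p1)
    [Ax] p1 ⊢ p1

Result: YES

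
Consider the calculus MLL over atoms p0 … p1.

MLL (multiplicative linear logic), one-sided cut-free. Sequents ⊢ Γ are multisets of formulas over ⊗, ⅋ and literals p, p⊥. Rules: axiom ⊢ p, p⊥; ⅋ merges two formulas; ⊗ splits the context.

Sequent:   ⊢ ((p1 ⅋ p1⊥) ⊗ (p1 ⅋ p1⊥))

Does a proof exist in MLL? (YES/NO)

Derivation (root first):
[⊗]  ⊢ ((p1 ⅋ p1⊥) ⊗ (p1 ⅋ p1⊥))
  [⅋]  ⊢ (p1 ⅋ p1⊥)
    [Ax]  ⊢ p1, p1⊥
  [⅋]  ⊢ (p1 ⅋ p1⊥)
    [Ax]  ⊢ p1, p1⊥

Result: YES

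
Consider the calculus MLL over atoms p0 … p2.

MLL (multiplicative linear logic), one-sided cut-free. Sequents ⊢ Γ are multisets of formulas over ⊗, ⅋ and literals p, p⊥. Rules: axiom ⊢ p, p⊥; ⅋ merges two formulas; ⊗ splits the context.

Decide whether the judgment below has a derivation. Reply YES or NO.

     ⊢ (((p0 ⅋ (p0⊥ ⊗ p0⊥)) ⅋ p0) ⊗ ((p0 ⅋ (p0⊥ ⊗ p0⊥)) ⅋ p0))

Derivation trace:
[⊗]  ⊢ (((p0 ⅋ (p0⊥ ⊗ p0⊥)) ⅋ p0) ⊗ ((p0 ⅋ (p0⊥ ⊗ p0⊥)) ⅋ p0))
  [⅋]  ⊢ ((p0 ⅋ (p0⊥ ⊗ p0⊥)) ⅋ p0)
    [⅋]  ⊢ p0, (p0 ⅋ (p0⊥ ⊗ p0⊥))
      [⊗]  ⊢ p0, p0, (p0⊥ ⊗ p0⊥)
        [Ax]  ⊢ p0, p0⊥
        [Ax]  ⊢ p0, p0⊥
  [⅋]  ⊢ ((p0 ⅋ (p0⊥ ⊗ p0⊥)) ⅋ p0)
    [⅋]  ⊢ p0, (p0 ⅋ (p0⊥ ⊗ p0⊥))
      [⊗]  ⊢ p0, p0, (p0⊥ ⊗ p0⊥)
        [Ax]  ⊢ p0, p0⊥
        [Ax]  ⊢ p0, p0⊥

Result: YES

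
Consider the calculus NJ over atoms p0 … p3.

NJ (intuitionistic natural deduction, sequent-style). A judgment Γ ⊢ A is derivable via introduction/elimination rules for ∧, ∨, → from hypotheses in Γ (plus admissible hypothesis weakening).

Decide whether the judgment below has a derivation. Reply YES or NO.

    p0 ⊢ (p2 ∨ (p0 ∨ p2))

Derivation trace:
[∨I₂] p0 ⊢ (p2 ∨ (p0 ∨ p2))
  [∨I₁] p0 ⊢ (p0 ∨ p2)
    [Ax] p0 ⊢ p0

Result: YES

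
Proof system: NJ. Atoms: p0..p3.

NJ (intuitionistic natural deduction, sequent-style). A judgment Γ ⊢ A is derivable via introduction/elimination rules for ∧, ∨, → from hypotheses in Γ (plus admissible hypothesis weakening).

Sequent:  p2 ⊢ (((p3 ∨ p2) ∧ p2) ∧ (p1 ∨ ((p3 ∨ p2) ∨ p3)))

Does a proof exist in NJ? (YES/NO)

Derivation (root first):
[∧I] p2 ⊢ (((p3 ∨ p2) ∧ p2) ∧ (p1 ∨ ((p3 ∨ p2) ∨ p3)))
  [∧I] p2 ⊢ ((p3 ∨ p2) ∧ p2)
    [∨I₂] p2 ⊢ (p3 ∨ p2)
      [Ax] p2 ⊢ p2
    [Ax] p2 ⊢ p2
  [∨I₂] p2 ⊢ (p1 ∨ ((p3 ∨ p2) ∨ p3))
    [∨I₁] p2 ⊢ ((p3 ∨ p2) ∨ p3)
      [∨I₂] p2 ⊢ (p3 ∨ p2)
        [Ax] p2 ⊢ p2

Result: YES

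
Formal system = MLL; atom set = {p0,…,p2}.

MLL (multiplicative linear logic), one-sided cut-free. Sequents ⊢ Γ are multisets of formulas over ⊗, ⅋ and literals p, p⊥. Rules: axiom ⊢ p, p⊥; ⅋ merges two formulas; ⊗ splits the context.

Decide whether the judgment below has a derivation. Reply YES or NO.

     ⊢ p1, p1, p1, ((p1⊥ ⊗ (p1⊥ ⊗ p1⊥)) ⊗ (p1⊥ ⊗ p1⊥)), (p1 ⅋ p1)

Proof tree:
[⅋]  ⊢ p1, p1, p1, ((p1⊥ ⊗ (p1⊥ ⊗ p1⊥)) ⊗ (p1⊥ ⊗ p1⊥)), (p1 ⅋ p1)
  [⊗]  ⊢ p1, p1, p1, p1, p1, ((p1⊥ ⊗ (p1⊥ ⊗ p1⊥)) ⊗ (p1⊥ ⊗ p1⊥))
    [⊗]  ⊢ p1, p1, p1, (p1⊥ ⊗ (p1⊥ ⊗ p1⊥))
      [Ax]  ⊢ p1, p1⊥
      [⊗]  ⊢ p1, p1, (p1⊥ ⊗ p1⊥)
        [Ax]  ⊢ p1, p1⊥
        [Ax]  ⊢ p1, p1⊥
    [⊗]  ⊢ p1, p1, (p1⊥ ⊗ p1⊥)
      [Ax]  ⊢ p1, p1⊥
      [Ax]  ⊢ p1, p1⊥

Result: YES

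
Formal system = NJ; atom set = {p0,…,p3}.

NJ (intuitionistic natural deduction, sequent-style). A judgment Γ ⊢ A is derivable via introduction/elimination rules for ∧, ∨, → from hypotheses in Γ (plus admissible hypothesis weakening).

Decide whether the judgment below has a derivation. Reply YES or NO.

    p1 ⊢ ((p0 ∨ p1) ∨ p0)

Derivation (root first):
[∨I₁] p1 ⊢ ((p0 ∨ p1) ∨ p0)
  [∨I₂] p1 ⊢ (p0 ∨ p1)
    [Ax] p1 ⊢ p1

Result: YES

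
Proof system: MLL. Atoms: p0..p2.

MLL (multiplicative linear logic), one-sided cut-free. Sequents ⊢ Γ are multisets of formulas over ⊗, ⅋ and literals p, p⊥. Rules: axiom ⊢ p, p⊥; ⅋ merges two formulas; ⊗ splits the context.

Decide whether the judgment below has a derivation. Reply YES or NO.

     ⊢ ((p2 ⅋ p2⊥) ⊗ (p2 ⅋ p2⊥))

Proof tree:
[⊗]  ⊢ ((p2 ⅋ p2⊥) ⊗ (p2 ⅋ p2⊥))
  [⅋]  ⊢ (p2 ⅋ p2⊥)
    [Ax]  ⊢ p2, p2⊥
  [⅋]  ⊢ (p2 ⅋ p2⊥)
    [Ax]  ⊢ p2, p2⊥

Result: YES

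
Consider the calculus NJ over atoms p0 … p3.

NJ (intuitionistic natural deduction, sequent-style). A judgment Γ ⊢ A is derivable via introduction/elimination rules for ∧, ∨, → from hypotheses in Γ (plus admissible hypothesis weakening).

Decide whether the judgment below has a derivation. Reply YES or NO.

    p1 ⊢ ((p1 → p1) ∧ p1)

Derivation (root first):
[∧I] p1 ⊢ ((p1 → p1) ∧ p1)
  [→I]  ⊢ (p1 → p1)
    [Ax] p1 ⊢ p1
  [Ax] p1 ⊢ p1

Result: YES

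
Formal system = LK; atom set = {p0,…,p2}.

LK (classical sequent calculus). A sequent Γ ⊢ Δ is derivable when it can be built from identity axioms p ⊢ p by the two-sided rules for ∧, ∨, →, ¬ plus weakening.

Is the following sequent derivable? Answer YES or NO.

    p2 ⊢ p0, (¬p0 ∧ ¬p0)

Derivation (root first):
[∧R] p2 ⊢ p0, (¬p0 ∧ ¬p0)
  [¬R] p2, p2 ⊢ p0, ¬p0
    [WL] p0, p2, p2 ⊢ p0
      [WL] p0, p2 ⊢ p0
        [Ax] p0 ⊢ p0
  [¬R] p2, p2 ⊢ p0, ¬p0
    [WL] p0, p2, p2 ⊢ p0
      [WL] p0, p2 ⊢ p0
        [Ax] p0 ⊢ p0

Result: YES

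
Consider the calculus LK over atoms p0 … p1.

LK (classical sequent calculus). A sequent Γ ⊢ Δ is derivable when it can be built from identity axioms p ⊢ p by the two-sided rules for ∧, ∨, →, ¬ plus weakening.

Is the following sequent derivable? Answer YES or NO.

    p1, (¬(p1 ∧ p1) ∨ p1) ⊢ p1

Proof tree:
[∨L] p1, (¬(p1 ∧ p1) ∨ p1) ⊢ p1
  [¬L] p1, ¬(p1 ∧ p1) ⊢ 
    [∧R] p1 ⊢ (p1 ∧ p1)
      [Ax] p1 ⊢ p1
      [Ax] p1 ⊢ p1
  [Ax] p1 ⊢ p1

Result: YES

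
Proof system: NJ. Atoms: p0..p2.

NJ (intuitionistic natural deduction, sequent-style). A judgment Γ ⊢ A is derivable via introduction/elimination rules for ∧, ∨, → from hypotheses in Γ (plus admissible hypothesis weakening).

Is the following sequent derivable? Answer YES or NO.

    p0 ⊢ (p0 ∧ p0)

Derivation (root first):
[→E] p0 ⊢ (p0 ∧ p0)
  [→I]  ⊢ (p0 → (p0 ∧ p0))
    [∧I] p0 ⊢ (p0 ∧ p0)
      [Ax] p0 ⊢ p0
      [Ax] p0 ⊢ p0
  [Ax] p0 ⊢ p0

Result: YES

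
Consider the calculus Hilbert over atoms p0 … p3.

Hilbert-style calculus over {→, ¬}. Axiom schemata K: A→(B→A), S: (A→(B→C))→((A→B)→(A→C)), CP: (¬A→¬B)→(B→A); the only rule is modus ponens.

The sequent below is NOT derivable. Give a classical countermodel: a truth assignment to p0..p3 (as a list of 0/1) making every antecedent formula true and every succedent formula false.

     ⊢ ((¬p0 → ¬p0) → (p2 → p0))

Truth-table refutation:
  v=0000: Γ:[] Δ:[((¬p0 → ¬p0) → (p2 → p0))=T] refutes=False
  v=0001: Γ:[] Δ:[((¬p0 → ¬p0) → (p2 → p0))=T] refutes=False
  v=0010: Γ:[] Δ:[((¬p0 → ¬p0) → (p2 → p0))=F] refutes=True  ← countermodel

Result: [0, 0, 1, 0]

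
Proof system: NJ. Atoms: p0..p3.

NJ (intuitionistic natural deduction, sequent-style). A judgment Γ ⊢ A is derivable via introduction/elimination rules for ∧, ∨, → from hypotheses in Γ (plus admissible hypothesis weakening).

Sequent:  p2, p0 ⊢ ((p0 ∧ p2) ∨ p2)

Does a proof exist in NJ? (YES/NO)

Proof tree:
[∨I₁] p2, p0 ⊢ ((p0 ∧ p2) ∨ p2)
  [∧I] p2, p0 ⊢ (p0 ∧ p2)
    [Ax] p0 ⊢ p0
    [Ax] p2 ⊢ p2

Result: YES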